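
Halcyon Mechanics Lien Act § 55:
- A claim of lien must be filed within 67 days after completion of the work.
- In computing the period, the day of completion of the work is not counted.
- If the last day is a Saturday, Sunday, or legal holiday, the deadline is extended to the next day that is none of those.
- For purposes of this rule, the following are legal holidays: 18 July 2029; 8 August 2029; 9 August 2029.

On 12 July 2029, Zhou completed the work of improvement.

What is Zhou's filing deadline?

September 17, 2029

67 days after 12 July 2029 is September 17, 2029.
September 17, 2029 is a Monday and not a legal holiday, so no extension applies.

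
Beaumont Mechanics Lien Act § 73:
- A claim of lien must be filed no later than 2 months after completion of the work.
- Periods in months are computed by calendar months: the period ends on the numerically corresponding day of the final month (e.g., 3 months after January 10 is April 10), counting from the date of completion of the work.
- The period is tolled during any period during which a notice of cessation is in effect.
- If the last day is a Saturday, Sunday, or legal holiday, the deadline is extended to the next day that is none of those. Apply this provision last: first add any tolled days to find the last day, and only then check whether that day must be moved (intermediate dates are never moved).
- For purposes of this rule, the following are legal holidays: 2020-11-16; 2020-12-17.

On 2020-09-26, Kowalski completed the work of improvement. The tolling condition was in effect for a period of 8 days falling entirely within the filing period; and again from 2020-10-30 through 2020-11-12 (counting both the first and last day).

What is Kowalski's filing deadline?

2 months after 2020-09-26 is November 26, 2020.
Tolling adds 8 days: November 26, 2020 + 8 days = December 4, 2020.
From October 30, 2020 through November 12, 2020 inclusive is 14 days; tolling adds 14 days: December 4, 2020 + 14 days = December 18, 2020.
December 18, 2020 is a Friday and not a legal holiday, so no extension applies.

December 18, 2020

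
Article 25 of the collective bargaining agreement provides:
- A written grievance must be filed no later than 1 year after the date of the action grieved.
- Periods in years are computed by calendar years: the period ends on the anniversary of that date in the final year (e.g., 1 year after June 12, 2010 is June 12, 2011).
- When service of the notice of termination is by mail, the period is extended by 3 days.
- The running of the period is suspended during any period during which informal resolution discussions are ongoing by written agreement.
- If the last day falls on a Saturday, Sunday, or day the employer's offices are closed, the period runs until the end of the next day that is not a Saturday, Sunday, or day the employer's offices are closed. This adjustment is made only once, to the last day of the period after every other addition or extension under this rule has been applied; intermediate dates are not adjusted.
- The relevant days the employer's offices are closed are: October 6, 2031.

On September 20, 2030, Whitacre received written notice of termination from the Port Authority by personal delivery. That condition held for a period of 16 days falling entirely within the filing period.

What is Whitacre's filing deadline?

October 7, 2031

1 year after September 20, 2030 is September 20, 2031.
Service was not by mail, so no mail extension applies.
Tolling adds 16 days: September 20, 2031 + 16 days = October 6, 2031.
October 6, 2031 is a listed holiday. The next qualifying day is October 7, 2031.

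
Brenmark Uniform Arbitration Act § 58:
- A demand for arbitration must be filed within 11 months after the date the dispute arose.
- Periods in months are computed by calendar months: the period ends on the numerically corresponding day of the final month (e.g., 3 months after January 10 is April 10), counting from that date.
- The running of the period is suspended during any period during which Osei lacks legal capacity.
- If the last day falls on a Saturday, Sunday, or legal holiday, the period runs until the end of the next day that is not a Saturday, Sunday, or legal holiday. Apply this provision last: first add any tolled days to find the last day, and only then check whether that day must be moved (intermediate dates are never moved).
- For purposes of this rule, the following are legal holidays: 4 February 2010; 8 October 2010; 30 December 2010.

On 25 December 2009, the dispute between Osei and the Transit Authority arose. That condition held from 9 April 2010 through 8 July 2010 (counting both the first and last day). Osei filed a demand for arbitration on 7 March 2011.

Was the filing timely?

No

11 months after 25 December 2009 is November 25, 2010.
From April 9, 2010 through July 8, 2010 inclusive is 91 days; tolling adds 91 days: November 25, 2010 + 91 days = February 24, 2011.
February 24, 2011 is a Thursday and not a legal holiday, so no extension applies.
The deadline is February 24, 2011; the filing on March 7, 2011 is after that date.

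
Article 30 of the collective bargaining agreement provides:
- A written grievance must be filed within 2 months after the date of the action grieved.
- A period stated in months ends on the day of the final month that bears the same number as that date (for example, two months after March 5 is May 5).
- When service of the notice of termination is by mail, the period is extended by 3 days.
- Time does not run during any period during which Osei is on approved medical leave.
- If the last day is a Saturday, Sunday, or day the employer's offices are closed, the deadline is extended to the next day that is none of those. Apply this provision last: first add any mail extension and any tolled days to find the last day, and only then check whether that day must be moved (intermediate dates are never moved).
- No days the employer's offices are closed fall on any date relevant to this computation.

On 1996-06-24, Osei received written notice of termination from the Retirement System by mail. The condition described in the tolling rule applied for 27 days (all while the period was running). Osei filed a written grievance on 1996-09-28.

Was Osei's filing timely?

2 months after 1996-06-24 is August 24, 1996.
Service was by mail, adding 3 days: August 24, 1996 + 3 days = August 27, 1996.
Tolling adds 27 days: August 27, 1996 + 27 days = September 23, 1996.
September 23, 1996 is a Monday and not a day the employer's offices are closed, so no extension applies.
The deadline is September 23, 1996; the filing on September 28, 1996 is after that date.

No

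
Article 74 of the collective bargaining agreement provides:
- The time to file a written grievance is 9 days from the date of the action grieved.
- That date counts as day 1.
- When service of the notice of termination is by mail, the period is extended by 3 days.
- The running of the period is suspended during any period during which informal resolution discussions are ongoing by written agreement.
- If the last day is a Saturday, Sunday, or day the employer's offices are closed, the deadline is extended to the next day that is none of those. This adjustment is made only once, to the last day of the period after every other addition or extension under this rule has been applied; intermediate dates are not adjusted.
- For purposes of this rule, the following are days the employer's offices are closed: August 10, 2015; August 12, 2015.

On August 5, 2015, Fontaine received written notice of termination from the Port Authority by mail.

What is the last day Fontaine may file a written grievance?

August 17, 2015

Counting August 5, 2015 as day 1, day 9 is August 13, 2015.
Service was by mail, adding 3 days: August 13, 2015 + 3 days = August 16, 2015.
August 16, 2015 is Sunday. The next qualifying day is August 17, 2015.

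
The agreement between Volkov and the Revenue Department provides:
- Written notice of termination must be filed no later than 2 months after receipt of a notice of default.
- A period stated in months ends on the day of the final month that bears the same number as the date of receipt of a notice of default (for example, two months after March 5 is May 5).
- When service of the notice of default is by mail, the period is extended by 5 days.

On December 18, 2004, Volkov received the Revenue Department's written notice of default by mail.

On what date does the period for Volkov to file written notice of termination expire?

2 months after December 18, 2004 is February 18, 2005.
Service was by mail, adding 5 days: February 18, 2005 + 5 days = February 23, 2005.

February 23, 2005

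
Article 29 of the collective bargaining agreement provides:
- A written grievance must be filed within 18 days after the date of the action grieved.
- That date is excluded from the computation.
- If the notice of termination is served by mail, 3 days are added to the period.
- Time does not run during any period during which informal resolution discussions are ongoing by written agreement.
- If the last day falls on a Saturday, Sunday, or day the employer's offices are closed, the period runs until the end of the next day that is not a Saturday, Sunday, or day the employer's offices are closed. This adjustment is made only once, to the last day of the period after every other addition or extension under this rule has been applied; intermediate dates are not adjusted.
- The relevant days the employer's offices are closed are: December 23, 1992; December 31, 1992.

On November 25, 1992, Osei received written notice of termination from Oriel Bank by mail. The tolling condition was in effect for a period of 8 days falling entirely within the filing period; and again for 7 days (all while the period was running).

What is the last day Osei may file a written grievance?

18 days after November 25, 1992 is December 13, 1992.
Service was by mail, adding 3 days: December 13, 1992 + 3 days = December 16, 1992.
Tolling adds 8 days: December 16, 1992 + 8 days = December 24, 1992.
Tolling adds 7 days: December 24, 1992 + 7 days = December 31, 1992.
December 31, 1992 is a listed holiday. The next qualifying day is January 1, 1993.

January 1, 1993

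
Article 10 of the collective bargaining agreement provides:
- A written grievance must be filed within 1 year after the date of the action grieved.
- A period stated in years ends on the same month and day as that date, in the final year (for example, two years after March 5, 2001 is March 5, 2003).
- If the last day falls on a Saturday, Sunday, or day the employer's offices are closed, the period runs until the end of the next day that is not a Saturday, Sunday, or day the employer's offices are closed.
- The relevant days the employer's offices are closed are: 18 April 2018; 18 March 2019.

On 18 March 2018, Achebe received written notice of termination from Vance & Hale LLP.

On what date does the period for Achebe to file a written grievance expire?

March 19, 2019

1 year after 18 March 2018 is March 18, 2019.
March 18, 2019 is a listed holiday. The next qualifying day is March 19, 2019.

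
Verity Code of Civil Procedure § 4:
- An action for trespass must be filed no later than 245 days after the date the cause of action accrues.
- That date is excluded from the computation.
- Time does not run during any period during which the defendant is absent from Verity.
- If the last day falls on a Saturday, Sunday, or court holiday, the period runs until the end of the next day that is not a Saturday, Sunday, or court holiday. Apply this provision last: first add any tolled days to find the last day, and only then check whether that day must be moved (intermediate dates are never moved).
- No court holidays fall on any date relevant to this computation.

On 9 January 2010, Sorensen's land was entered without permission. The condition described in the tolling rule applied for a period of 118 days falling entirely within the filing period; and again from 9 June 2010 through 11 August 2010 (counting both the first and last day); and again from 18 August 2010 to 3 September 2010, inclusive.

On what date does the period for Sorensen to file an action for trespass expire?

245 days after 9 January 2010 is September 11, 2010.
Tolling adds 118 days: September 11, 2010 + 118 days = January 7, 2011.
From June 9, 2010 through August 11, 2010 inclusive is 64 days; tolling adds 64 days: January 7, 2011 + 64 days = March 12, 2011.
From August 18, 2010 through September 3, 2010 inclusive is 17 days; tolling adds 17 days: March 12, 2011 + 17 days = March 29, 2011.
March 29, 2011 is a Tuesday and not a court holiday, so no extension applies.

March 29, 2011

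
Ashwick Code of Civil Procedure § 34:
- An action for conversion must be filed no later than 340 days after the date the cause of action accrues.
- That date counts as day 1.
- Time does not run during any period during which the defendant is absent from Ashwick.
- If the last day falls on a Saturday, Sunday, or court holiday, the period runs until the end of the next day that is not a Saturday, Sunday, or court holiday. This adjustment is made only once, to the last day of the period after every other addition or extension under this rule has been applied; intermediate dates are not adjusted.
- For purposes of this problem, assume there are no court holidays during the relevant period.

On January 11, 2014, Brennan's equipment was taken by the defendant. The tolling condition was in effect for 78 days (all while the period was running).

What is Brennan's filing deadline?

March 4, 2015

Counting January 11, 2014 as day 1, day 340 is December 16, 2014.
Tolling adds 78 days: December 16, 2014 + 78 days = March 4, 2015.
March 4, 2015 is a Wednesday and not a court holiday, so no extension applies.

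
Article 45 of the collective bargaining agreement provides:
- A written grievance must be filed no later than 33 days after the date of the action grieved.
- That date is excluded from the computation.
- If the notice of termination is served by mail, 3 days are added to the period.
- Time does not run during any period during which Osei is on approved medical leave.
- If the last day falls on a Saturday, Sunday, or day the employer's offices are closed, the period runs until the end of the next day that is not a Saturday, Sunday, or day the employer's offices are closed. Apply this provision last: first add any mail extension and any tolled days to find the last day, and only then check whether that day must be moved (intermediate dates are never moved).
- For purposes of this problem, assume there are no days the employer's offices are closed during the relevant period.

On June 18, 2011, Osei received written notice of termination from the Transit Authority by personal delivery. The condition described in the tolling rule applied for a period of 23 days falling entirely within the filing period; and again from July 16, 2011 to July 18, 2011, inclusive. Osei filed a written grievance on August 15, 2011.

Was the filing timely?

33 days after June 18, 2011 is July 21, 2011.
Service was not by mail, so no mail extension applies.
Tolling adds 23 days: July 21, 2011 + 23 days = August 13, 2011.
From July 16, 2011 through July 18, 2011 inclusive is 3 days; tolling adds 3 days: August 13, 2011 + 3 days = August 16, 2011.
August 16, 2011 is a Tuesday and not a day the employer's offices are closed, so no extension applies.
The deadline is August 16, 2011; the filing on August 15, 2011 is on or before that date.

Yes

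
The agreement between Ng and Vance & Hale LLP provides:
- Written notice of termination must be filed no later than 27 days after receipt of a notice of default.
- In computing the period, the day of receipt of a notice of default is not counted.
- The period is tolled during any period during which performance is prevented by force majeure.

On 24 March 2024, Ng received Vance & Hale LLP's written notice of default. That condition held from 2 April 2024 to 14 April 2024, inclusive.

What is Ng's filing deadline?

27 days after 24 March 2024 is April 20, 2024.
From April 2, 2024 through April 14, 2024 inclusive is 13 days; tolling adds 13 days: April 20, 2024 + 13 days = May 3, 2024.

May 3, 2024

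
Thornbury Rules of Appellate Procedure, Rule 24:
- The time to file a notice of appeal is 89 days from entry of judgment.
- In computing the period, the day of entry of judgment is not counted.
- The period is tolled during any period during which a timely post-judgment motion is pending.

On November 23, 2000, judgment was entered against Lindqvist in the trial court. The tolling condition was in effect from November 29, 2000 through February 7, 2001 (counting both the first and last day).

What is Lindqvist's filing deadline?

May 2, 2001

89 days after November 23, 2000 is February 20, 2001.
From November 29, 2000 through February 7, 2001 inclusive is 71 days; tolling adds 71 days: February 20, 2001 + 71 days = May 2, 2001.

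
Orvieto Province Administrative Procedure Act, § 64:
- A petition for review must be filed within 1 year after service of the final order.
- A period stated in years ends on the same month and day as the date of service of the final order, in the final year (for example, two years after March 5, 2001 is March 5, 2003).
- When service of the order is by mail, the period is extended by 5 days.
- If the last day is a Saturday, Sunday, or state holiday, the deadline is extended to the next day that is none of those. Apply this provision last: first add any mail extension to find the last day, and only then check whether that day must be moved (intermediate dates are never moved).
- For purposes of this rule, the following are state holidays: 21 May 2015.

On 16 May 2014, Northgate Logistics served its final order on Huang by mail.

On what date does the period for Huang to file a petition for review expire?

1 year after 16 May 2014 is May 16, 2015.
Service was by mail, adding 5 days: May 16, 2015 + 5 days = May 21, 2015.
May 21, 2015 is a listed holiday. The next qualifying day is May 22, 2015.

May 22, 2015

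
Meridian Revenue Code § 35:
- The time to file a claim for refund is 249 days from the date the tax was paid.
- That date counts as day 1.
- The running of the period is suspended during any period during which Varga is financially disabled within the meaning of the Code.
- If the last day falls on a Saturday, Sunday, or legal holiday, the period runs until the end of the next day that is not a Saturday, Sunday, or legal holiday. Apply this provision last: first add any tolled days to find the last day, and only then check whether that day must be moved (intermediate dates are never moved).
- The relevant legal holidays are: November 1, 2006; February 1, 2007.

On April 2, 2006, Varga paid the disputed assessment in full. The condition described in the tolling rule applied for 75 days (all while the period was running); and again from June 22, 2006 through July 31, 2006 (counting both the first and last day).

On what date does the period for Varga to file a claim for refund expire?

April 2, 2007

Counting April 2, 2006 as day 1, day 249 is December 6, 2006.
Tolling adds 75 days: December 6, 2006 + 75 days = February 19, 2007.
From June 22, 2006 through July 31, 2006 inclusive is 40 days; tolling adds 40 days: February 19, 2007 + 40 days = March 31, 2007.
March 31, 2007 is Saturday; April 1, 2007 is Sunday. The next qualifying day is April 2, 2007.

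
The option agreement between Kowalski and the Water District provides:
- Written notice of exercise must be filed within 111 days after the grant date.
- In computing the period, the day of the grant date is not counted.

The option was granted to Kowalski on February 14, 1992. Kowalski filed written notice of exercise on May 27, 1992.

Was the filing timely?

111 days after February 14, 1992 is June 4, 1992.
The deadline is June 4, 1992; the filing on May 27, 1992 is on or before that date.

Yes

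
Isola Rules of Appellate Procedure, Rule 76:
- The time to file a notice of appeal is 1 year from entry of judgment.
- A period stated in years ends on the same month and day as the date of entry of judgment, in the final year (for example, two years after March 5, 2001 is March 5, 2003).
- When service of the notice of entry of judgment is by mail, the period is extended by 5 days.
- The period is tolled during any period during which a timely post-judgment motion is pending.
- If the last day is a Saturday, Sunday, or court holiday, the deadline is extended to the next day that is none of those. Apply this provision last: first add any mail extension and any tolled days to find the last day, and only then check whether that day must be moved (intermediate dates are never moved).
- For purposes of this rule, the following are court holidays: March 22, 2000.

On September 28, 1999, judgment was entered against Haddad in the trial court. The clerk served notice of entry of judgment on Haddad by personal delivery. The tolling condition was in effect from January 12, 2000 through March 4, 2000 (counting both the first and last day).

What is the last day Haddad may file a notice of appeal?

November 20, 2000

1 year after September 28, 1999 is September 28, 2000.
Service was not by mail, so no mail extension applies.
From January 12, 2000 through March 4, 2000 inclusive is 53 days; tolling adds 53 days: September 28, 2000 + 53 days = November 20, 2000.
November 20, 2000 is a Monday and not a court holiday, so no extension applies.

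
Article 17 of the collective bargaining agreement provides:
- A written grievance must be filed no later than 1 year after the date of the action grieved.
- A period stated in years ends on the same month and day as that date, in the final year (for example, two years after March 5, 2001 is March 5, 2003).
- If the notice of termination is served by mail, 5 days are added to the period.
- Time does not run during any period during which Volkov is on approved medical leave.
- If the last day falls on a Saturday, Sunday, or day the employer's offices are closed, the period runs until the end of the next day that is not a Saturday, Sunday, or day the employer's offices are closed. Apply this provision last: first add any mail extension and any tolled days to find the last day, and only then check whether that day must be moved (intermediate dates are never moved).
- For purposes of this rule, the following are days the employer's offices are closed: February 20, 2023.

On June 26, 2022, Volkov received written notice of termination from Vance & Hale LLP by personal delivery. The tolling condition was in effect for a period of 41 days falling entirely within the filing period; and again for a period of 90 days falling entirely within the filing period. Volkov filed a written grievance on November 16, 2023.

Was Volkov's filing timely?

No

1 year after June 26, 2022 is June 26, 2023.
Service was not by mail, so no mail extension applies.
Tolling adds 41 days: June 26, 2023 + 41 days = August 6, 2023.
Tolling adds 90 days: August 6, 2023 + 90 days = November 4, 2023.
November 4, 2023 is Saturday; November 5, 2023 is Sunday. The next qualifying day is November 6, 2023.
The deadline is November 6, 2023; the filing on November 16, 2023 is after that date.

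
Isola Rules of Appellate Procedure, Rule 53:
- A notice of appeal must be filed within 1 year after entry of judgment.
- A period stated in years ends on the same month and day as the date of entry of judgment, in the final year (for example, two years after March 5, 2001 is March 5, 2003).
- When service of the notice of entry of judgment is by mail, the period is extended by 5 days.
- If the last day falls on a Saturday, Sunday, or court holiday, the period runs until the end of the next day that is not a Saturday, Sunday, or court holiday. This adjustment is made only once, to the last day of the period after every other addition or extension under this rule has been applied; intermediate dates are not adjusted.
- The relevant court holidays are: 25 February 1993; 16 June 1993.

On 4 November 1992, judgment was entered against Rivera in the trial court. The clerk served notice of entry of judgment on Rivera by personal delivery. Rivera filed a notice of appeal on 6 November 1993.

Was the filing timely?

No

1 year after 4 November 1992 is November 4, 1993.
Service was not by mail, so no mail extension applies.
November 4, 1993 is a Thursday and not a court holiday, so no extension applies.
The deadline is November 4, 1993; the filing on November 6, 1993 is after that date.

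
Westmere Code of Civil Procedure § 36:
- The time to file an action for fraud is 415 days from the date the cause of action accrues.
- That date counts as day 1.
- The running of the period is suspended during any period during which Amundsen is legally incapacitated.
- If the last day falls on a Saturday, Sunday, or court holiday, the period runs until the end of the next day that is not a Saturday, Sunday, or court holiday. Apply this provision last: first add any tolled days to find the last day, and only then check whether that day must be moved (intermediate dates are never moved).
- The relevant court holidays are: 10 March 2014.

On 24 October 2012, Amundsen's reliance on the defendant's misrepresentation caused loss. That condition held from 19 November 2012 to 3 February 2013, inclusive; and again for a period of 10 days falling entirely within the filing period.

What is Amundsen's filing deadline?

Counting 24 October 2012 as day 1, day 415 is December 12, 2013.
From November 19, 2012 through February 3, 2013 inclusive is 77 days; tolling adds 77 days: December 12, 2013 + 77 days = February 27, 2014.
Tolling adds 10 days: February 27, 2014 + 10 days = March 9, 2014.
March 9, 2014 is Sunday; March 10, 2014 is a listed holiday. The next qualifying day is March 11, 2014.

March 11, 2014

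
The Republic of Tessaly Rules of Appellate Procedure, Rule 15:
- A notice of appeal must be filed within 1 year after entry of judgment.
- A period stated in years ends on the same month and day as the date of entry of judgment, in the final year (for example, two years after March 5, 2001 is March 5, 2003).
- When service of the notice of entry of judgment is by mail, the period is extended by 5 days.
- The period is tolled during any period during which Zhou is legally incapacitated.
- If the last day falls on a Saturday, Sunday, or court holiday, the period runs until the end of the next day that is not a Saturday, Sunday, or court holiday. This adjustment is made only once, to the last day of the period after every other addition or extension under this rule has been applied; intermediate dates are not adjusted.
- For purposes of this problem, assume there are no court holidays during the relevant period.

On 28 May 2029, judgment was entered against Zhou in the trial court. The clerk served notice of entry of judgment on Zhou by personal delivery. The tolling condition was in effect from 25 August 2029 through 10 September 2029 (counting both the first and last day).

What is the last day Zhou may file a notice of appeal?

1 year after 28 May 2029 is May 28, 2030.
Service was not by mail, so no mail extension applies.
From August 25, 2029 through September 10, 2029 inclusive is 17 days; tolling adds 17 days: May 28, 2030 + 17 days = June 14, 2030.
June 14, 2030 is a Friday and not a court holiday, so no extension applies.

June 14, 2030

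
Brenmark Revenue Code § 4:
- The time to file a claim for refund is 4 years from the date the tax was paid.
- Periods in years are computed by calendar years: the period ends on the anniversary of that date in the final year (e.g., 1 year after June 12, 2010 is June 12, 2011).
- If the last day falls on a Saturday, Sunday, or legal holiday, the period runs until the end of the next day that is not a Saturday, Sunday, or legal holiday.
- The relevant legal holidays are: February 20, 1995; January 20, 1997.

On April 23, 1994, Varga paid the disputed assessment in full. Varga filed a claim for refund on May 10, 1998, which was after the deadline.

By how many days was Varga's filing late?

17 days

4 years after April 23, 1994 is April 23, 1998.
April 23, 1998 is a Thursday and not a legal holiday, so no extension applies.
The deadline is April 23, 1998; from April 23, 1998 to May 10, 1998 is 17 days.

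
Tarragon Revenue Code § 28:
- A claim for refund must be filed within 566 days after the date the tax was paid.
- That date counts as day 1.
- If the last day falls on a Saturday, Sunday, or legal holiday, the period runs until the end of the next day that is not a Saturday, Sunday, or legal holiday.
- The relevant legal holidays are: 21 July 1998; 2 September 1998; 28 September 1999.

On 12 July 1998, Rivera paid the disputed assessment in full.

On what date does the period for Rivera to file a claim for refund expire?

January 28, 2000

Counting 12 July 1998 as day 1, day 566 is January 28, 2000.
January 28, 2000 is a Friday and not a legal holiday, so no extension applies.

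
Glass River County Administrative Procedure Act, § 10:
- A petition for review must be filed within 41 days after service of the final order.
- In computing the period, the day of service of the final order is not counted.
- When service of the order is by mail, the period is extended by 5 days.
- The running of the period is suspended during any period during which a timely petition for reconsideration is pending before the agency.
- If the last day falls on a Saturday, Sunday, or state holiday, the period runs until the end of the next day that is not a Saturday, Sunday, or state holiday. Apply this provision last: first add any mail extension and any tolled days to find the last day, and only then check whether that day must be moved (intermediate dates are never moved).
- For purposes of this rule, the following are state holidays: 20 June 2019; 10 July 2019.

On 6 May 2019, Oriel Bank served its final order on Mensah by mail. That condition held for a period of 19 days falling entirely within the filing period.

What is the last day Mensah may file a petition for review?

July 11, 2019

41 days after 6 May 2019 is June 16, 2019.
Service was by mail, adding 5 days: June 16, 2019 + 5 days = June 21, 2019.
Tolling adds 19 days: June 21, 2019 + 19 days = July 10, 2019.
July 10, 2019 is a listed holiday. The next qualifying day is July 11, 2019.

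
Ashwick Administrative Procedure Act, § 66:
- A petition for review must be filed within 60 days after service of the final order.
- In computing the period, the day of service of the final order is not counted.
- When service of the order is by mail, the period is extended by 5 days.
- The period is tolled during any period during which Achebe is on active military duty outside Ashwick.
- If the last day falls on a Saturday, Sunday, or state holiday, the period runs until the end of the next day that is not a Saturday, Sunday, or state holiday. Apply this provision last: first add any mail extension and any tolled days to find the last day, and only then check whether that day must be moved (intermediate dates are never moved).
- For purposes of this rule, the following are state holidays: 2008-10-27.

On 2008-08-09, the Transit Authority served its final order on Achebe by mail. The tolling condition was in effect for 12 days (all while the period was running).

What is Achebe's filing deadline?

October 28, 2008

60 days after 2008-08-09 is October 8, 2008.
Service was by mail, adding 5 days: October 8, 2008 + 5 days = October 13, 2008.
Tolling adds 12 days: October 13, 2008 + 12 days = October 25, 2008.
October 25, 2008 is Saturday; October 26, 2008 is Sunday; October 27, 2008 is a listed holiday. The next qualifying day is October 28, 2008.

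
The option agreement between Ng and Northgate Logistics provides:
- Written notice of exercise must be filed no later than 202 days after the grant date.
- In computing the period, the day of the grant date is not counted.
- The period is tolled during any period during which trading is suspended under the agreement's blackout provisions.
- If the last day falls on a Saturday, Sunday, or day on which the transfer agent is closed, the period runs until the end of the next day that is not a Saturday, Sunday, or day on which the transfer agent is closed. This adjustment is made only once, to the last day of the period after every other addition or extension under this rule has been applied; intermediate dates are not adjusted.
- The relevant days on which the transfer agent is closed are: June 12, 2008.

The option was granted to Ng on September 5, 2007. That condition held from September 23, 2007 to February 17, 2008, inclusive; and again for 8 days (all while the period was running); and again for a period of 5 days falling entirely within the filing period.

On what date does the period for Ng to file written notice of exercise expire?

202 days after September 5, 2007 is March 25, 2008.
From September 23, 2007 through February 17, 2008 inclusive is 148 days; tolling adds 148 days: March 25, 2008 + 148 days = August 20, 2008.
Tolling adds 8 days: August 20, 2008 + 8 days = August 28, 2008.
Tolling adds 5 days: August 28, 2008 + 5 days = September 2, 2008.
September 2, 2008 is a Tuesday and not a day on which the transfer agent is closed, so no extension applies.

September 2, 2008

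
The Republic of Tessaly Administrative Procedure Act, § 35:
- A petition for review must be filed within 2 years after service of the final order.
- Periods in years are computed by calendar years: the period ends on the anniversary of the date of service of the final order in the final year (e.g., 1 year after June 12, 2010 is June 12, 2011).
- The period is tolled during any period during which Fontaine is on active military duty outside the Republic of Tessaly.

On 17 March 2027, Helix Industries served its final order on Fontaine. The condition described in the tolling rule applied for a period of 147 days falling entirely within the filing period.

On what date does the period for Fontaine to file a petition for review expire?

2 years after 17 March 2027 is March 17, 2029.
Tolling adds 147 days: March 17, 2029 + 147 days = August 11, 2029.

August 11, 2029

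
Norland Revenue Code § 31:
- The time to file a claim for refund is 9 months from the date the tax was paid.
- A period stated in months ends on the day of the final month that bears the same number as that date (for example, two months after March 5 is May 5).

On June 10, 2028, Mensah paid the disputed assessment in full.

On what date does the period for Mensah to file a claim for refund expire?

9 months after June 10, 2028 is March 10, 2029.

March 10, 2029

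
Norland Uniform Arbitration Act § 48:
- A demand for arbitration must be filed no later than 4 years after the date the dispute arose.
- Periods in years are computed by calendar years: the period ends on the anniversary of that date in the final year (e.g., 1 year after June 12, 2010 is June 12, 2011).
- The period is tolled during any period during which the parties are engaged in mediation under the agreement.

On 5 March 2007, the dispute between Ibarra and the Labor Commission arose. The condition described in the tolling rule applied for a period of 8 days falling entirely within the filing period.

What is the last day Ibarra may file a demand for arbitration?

March 13, 2011

4 years after 5 March 2007 is March 5, 2011.
Tolling adds 8 days: March 5, 2011 + 8 days = March 13, 2011.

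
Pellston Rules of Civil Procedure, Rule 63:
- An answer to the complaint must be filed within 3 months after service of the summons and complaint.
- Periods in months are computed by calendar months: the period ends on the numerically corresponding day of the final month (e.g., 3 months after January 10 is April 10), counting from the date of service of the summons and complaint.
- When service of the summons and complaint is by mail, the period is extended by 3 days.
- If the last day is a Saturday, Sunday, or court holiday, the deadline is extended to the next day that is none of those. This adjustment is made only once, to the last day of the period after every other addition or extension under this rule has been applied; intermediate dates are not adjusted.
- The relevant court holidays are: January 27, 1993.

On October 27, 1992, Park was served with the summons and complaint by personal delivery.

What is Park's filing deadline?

January 28, 1993

3 months after October 27, 1992 is January 27, 1993.
Service was not by mail, so no mail extension applies.
January 27, 1993 is a listed holiday. The next qualifying day is January 28, 1993.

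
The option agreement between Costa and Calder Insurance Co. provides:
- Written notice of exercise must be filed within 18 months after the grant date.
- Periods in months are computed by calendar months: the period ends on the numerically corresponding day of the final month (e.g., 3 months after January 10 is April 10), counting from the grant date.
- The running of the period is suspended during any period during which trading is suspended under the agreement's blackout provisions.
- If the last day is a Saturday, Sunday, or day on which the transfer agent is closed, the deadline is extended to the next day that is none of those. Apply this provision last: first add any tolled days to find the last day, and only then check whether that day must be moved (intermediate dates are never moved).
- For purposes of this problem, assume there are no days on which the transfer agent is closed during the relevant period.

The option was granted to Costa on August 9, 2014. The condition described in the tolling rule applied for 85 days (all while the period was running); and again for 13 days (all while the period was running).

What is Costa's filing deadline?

May 17, 2016

18 months after August 9, 2014 is February 9, 2016.
Tolling adds 85 days: February 9, 2016 + 85 days = May 4, 2016.
Tolling adds 13 days: May 4, 2016 + 13 days = May 17, 2016.
May 17, 2016 is a Tuesday and not a day on which the transfer agent is closed, so no extension applies.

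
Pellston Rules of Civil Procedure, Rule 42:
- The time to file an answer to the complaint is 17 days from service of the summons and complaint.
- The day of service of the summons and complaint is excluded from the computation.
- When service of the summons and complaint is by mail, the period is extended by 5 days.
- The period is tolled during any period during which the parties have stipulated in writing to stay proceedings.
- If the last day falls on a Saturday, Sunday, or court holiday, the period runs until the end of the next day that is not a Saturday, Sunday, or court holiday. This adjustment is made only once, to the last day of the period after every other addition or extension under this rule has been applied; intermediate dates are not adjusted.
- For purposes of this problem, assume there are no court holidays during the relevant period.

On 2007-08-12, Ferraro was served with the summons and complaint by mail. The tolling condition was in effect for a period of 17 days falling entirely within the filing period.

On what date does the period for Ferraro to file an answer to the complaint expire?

17 days after 2007-08-12 is August 29, 2007.
Service was by mail, adding 5 days: August 29, 2007 + 5 days = September 3, 2007.
Tolling adds 17 days: September 3, 2007 + 17 days = September 20, 2007.
September 20, 2007 is a Thursday and not a court holiday, so no extension applies.

September 20, 2007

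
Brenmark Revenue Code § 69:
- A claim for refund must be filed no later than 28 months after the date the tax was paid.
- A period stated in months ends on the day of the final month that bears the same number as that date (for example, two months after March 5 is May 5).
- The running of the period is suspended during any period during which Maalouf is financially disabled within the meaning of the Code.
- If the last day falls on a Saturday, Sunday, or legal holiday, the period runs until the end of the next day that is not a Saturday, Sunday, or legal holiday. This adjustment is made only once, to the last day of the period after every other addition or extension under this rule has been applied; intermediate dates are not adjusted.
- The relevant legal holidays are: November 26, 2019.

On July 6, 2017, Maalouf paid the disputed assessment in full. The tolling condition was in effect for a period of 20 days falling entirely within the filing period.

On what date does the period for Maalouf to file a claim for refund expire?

November 27, 2019

28 months after July 6, 2017 is November 6, 2019.
Tolling adds 20 days: November 6, 2019 + 20 days = November 26, 2019.
November 26, 2019 is a listed holiday. The next qualifying day is November 27, 2019.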